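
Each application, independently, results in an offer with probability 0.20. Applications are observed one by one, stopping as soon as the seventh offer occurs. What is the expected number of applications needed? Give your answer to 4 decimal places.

35.0000

Y = total applications until the seventh success; negative binomial with r=7, p=0.20.
E[Y] = r / p = 7 / 0.20 = 35.000000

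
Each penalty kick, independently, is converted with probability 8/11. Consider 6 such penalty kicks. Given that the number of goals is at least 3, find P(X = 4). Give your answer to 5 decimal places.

X ~ Binomial(6, 0.727273). Want P(X=4 | X≥3) = P(X=4) / P(X≥3).
P(X=4) = C(6,4)·0.727273^4·0.272727^2 = 0.3121315
P(X≥3) = 1 − 0.0004115 − 0.0065840 − 0.0438935 = 0.9491110
Ratio = 0.3121315 / 0.9491110 = 0.3288672

0.32887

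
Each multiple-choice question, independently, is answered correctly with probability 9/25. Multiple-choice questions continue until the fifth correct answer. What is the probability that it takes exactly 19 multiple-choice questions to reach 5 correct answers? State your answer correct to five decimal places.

0.03579

Y = trial on which the fifth success occurs; negative binomial, r=5, p=0.36.
P(Y=19) = C(18,4) · p^5 · (1−p)^14
= 3060 · 0.0060466 · 0.0019343 = 0.0357893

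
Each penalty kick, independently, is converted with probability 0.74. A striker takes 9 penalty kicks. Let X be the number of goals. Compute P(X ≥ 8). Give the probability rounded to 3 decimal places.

0.277

X ~ Binomial(9, 0.74); P(X ≥ 8) = Σ C(9,k) p^k (1−p)^(9−k) over k:
  k=8: C(9,8)·0.74^8·0.26^1 = 0.21041
  k=9: C(9,9)·0.74^9·0.26^0 = 0.06654
Total = 0.27695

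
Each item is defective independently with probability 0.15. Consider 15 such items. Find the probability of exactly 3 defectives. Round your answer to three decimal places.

X ~ Binomial(n=15, p=0.15).
P(X=3) = C(15,3) · p^3 · (1−p)^12
= 455 · 0.003375 · 0.14224 = 0.21843

0.218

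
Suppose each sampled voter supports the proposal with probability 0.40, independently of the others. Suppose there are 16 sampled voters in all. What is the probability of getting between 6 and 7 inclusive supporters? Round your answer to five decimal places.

0.38722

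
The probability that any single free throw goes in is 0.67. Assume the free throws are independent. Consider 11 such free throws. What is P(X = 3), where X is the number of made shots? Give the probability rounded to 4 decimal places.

X ~ Binomial(n=11, p=0.67).
P(X=3) = C(11,3) · p^3 · (1−p)^8
= 165 · 0.30076 · 0.00014064 = 0.006979

0.0070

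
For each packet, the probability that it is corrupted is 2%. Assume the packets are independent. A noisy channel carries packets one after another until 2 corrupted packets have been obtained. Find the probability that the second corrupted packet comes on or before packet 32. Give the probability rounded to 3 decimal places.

0.134

Finishing within 32 packets ⇔ at least 2 successes in the first 32. With X ~ Binomial(32, 0.02), P(Y ≤ 32) = 1 − P(X ≤ 1).
  k=0: C(32,0)·0.02^0·0.98^32 = 0.52388
  k=1: C(32,1)·0.02^1·0.98^31 = 0.34213
1 − 0.86601 = 0.13399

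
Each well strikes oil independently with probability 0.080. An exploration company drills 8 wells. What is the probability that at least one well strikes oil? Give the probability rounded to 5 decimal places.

0.48678

P(at least one) = 1 − P(none) = 1 − (1 − 0.08)^8
= 1 − 0.5132189 = 0.4867811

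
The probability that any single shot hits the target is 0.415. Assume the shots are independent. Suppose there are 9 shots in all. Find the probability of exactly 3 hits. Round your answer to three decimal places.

0.241

X ~ Binomial(n=9, p=0.415).
P(X=3) = C(9,3) · p^3 · (1−p)^6
= 84 · 0.071473 · 0.040081 = 0.24063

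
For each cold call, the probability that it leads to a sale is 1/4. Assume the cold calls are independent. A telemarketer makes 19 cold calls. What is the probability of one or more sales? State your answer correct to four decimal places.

P(at least one) = 1 − P(none) = 1 − (1 − 0.25)^19
= 1 − 0.004228 = 0.995772

0.9958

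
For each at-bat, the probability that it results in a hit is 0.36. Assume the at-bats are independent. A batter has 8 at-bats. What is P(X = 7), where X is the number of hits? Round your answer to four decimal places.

0.0040

X ~ Binomial(n=8, p=0.36).
P(X=7) = C(8,7) · p^7 · (1−p)^1
= 8 · 0.00078364 · 0.64 = 0.004012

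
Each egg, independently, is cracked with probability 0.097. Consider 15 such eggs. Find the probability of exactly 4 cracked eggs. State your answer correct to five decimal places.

0.03934

X ~ Binomial(n=15, p=0.097).
P(X=4) = C(15,4) · p^4 · (1−p)^11
= 1365 · 8.8529e-05 · 0.32551 = 0.0393355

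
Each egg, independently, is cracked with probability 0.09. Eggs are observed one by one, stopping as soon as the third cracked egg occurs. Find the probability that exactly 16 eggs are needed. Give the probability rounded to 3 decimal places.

0.022

Y = trial on which the third success occurs; negative binomial, r=3, p=0.09.
P(Y=16) = C(15,2) · p^3 · (1−p)^13
= 105 · 0.000729 · 0.29345 = 0.02246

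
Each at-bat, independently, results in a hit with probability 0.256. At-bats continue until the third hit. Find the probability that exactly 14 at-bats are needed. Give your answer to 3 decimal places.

0.051

Y = trial on which the third success occurs; negative binomial, r=3, p=0.256.
P(Y=14) = C(13,2) · p^3 · (1−p)^11
= 78 · 0.016777 · 0.038664 = 0.05060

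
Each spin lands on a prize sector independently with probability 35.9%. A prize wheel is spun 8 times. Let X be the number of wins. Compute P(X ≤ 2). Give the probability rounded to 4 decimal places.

0.4065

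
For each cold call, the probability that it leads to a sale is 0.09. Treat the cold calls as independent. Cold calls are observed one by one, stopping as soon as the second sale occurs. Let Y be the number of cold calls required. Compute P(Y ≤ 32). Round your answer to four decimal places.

Finishing within 32 cold calls ⇔ at least 2 successes in the first 32. With X ~ Binomial(32, 0.09), P(Y ≤ 32) = 1 − P(X ≤ 1).
  k=0: C(32,0)·0.09^0·0.91^32 = 0.048902
  k=1: C(32,1)·0.09^1·0.91^31 = 0.154766
1 − 0.203668 = 0.796332

0.7963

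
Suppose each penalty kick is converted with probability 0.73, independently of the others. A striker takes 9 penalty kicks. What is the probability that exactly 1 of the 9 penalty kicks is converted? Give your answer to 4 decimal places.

0.0002

X ~ Binomial(n=9, p=0.73).
P(X=1) = C(9,1) · p^1 · (1−p)^8
= 9 · 0.73 · 2.8243e-05 = 0.000186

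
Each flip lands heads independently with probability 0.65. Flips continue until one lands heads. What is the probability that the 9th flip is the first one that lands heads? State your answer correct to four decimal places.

Geometric (trials to first success), p = 0.65.
P(Y = 9) = (1−p)^8 · p = 0.00022519 · 0.65 = 0.000146

0.0001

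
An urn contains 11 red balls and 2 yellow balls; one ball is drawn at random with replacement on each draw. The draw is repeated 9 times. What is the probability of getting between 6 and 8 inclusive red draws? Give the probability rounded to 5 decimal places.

X ~ Binomial(9, 0.846154); P(6 ≤ X ≤ 8) = Σ C(9,k) p^k (1−p)^(9−k) over k:
  k=6: C(9,6)·0.846154^6·0.153846^3 = 0.1122626
  k=7: C(9,7)·0.846154^7·0.153846^2 = 0.2646191
  k=8: C(9,8)·0.846154^8·0.153846^1 = 0.3638512
Total = 0.7407329

0.74073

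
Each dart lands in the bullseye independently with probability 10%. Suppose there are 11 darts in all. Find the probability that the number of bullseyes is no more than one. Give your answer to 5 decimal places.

0.69736

X ~ Binomial(11, 0.10); P(X ≤ 1) = Σ C(11,k) p^k (1−p)^(11−k) over k:
  k=0: C(11,0)·0.10^0·0.90^11 = 0.3138106
  k=1: C(11,1)·0.10^1·0.90^10 = 0.3835463
Total = 0.6973569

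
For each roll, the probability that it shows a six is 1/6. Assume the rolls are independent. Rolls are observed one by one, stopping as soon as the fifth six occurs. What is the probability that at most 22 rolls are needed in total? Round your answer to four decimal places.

0.2996

Finishing within 22 rolls ⇔ at least 5 successes in the first 22. With X ~ Binomial(22, 0.166667), P(Y ≤ 22) = 1 − P(X ≤ 4).
  k=0: C(22,0)·0.166667^0·0.833333^22 = 0.018114
  k=1: C(22,1)·0.166667^1·0.833333^21 = 0.079701
  k=2: C(22,2)·0.166667^2·0.833333^20 = 0.167373
  k=3: C(22,3)·0.166667^3·0.833333^19 = 0.223164
  k=4: C(22,4)·0.166667^4·0.833333^18 = 0.212005
1 − 0.700357 = 0.299643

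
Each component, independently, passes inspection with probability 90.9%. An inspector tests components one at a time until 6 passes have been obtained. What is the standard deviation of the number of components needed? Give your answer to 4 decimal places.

Y = total components until the sixth success; negative binomial with r=6, p=0.909.
SD(Y) = √[r(1−p)/p²] = √(0.660792) = 0.812891

0.8129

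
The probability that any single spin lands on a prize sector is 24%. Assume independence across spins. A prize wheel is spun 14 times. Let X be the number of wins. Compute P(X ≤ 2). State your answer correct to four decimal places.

0.3109

X ~ Binomial(14, 0.24); P(X ≤ 2) = Σ C(14,k) p^k (1−p)^(14−k) over k:
  k=0: C(14,0)·0.24^0·0.76^14 = 0.021448
  k=1: C(14,1)·0.24^1·0.76^13 = 0.094823
  k=2: C(14,2)·0.24^2·0.76^12 = 0.194638
Total = 0.310909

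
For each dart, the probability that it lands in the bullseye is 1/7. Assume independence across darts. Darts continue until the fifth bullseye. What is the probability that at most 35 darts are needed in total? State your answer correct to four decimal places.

0.5731

Finishing within 35 darts ⇔ at least 5 successes in the first 35. With X ~ Binomial(35, 0.142857), P(Y ≤ 35) = 1 − P(X ≤ 4).
  k=0: C(35,0)·0.142857^0·0.857143^35 = 0.004538
  k=1: C(35,1)·0.142857^1·0.857143^34 = 0.026472
  k=2: C(35,2)·0.142857^2·0.857143^33 = 0.075003
  k=3: C(35,3)·0.142857^3·0.857143^32 = 0.137505
  k=4: C(35,4)·0.142857^4·0.857143^31 = 0.183340
1 − 0.426857 = 0.573143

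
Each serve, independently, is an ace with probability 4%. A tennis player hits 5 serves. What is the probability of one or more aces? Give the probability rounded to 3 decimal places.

P(at least one) = 1 − P(none) = 1 − (1 − 0.04)^5
= 1 − 0.81537 = 0.18463

0.185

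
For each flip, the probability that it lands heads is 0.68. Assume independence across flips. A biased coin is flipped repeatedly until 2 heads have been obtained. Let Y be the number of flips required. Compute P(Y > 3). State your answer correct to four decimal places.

Needing more than 3 flips ⇔ fewer than 2 successes in the first 3. With X ~ Binomial(3, 0.68), P(Y > 3) = P(X ≤ 1).
  k=0: C(3,0)·0.68^0·0.32^3 = 0.032768
  k=1: C(3,1)·0.68^1·0.32^2 = 0.208896
P(X ≤ 1) = 0.241664

0.2417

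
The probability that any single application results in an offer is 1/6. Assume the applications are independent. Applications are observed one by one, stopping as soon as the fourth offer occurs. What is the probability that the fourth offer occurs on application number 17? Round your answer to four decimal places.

Y = trial on which the fourth success occurs; negative binomial, r=4, p=0.166667.
P(Y=17) = C(16,3) · p^4 · (1−p)^13
= 560 · 0.0007716 · 0.093464 = 0.040386

0.0404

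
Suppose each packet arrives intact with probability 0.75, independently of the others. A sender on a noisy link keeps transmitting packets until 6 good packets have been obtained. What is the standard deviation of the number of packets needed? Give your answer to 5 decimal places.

1.63299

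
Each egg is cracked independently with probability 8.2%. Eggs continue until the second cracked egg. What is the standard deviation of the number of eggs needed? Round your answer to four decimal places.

16.5243

Y = total eggs until the second success; negative binomial with r=2, p=0.082.
SD(Y) = √[r(1−p)/p²] = √(273.051755) = 16.524278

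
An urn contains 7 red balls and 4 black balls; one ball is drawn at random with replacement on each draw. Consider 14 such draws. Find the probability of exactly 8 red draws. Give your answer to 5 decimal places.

X ~ Binomial(n=14, p=0.636364).
P(X=8) = C(14,8) · p^8 · (1−p)^6
= 3003 · 0.026893 · 0.0023121 = 0.1867248

0.18672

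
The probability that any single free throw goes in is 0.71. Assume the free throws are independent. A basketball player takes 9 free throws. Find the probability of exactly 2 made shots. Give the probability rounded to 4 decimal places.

0.0031

X ~ Binomial(n=9, p=0.71).
P(X=2) = C(9,2) · p^2 · (1−p)^7
= 36 · 0.5041 · 0.0001725 = 0.003130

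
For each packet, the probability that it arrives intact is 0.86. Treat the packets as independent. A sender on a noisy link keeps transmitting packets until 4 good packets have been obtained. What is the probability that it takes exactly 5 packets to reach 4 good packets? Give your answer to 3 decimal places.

0.306

Y = trial on which the fourth success occurs; negative binomial, r=4, p=0.86.
P(Y=5) = C(4,3) · p^4 · (1−p)^1
= 4 · 0.54701 · 0.14 = 0.30632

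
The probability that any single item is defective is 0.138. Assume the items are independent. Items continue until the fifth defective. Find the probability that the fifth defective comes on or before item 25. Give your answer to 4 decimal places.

Finishing within 25 items ⇔ at least 5 successes in the first 25. With X ~ Binomial(25, 0.138), P(Y ≤ 25) = 1 − P(X ≤ 4).
  k=0: C(25,0)·0.138^0·0.862^25 = 0.024416
  k=1: C(25,1)·0.138^1·0.862^24 = 0.097722
  k=2: C(25,2)·0.138^2·0.862^23 = 0.187736
  k=3: C(25,3)·0.138^3·0.862^22 = 0.230423
  k=4: C(25,4)·0.138^4·0.862^21 = 0.202889
1 − 0.743186 = 0.256814

0.2568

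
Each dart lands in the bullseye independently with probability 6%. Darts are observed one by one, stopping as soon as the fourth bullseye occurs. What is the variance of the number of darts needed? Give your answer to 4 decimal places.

1044.4444

Y = total darts until the fourth success; negative binomial with r=4, p=0.06.
Var(Y) = r(1−p)/p² = 4·0.94 / 0.06² = 1044.444444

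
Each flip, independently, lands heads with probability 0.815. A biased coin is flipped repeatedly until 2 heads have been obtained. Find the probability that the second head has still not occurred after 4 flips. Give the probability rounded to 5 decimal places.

0.02181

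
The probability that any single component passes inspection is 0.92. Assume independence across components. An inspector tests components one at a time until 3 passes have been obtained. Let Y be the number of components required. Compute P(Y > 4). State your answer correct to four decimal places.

0.0344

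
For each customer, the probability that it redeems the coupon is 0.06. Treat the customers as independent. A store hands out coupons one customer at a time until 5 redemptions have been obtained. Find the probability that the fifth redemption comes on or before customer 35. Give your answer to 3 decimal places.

0.056

Finishing within 35 customers ⇔ at least 5 successes in the first 35. With X ~ Binomial(35, 0.06), P(Y ≤ 35) = 1 − P(X ≤ 4).
  k=0: C(35,0)·0.06^0·0.94^35 = 0.11468
  k=1: C(35,1)·0.06^1·0.94^34 = 0.25619
  k=2: C(35,2)·0.06^2·0.94^33 = 0.27800
  k=3: C(35,3)·0.06^3·0.94^32 = 0.19519
  k=4: C(35,4)·0.06^4·0.94^31 = 0.09967
1 − 0.94372 = 0.05628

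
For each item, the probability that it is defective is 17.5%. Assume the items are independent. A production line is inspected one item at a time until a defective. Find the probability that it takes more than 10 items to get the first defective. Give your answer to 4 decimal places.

0.1461

Y = number of items to the first success; geometric, p = 0.175.
P(Y > 10) = P(first 10 all fail) = (1−p)^10 = 0.146063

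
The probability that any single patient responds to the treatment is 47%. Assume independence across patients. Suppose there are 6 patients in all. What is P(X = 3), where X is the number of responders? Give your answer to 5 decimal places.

X ~ Binomial(n=6, p=0.47).
P(X=3) = C(6,3) · p^3 · (1−p)^3
= 20 · 0.10382 · 0.14888 = 0.3091371

0.30914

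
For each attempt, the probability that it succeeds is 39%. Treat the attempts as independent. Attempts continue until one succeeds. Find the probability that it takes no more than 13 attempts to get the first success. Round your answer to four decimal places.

0.9984

Y = number of attempts to the first success; geometric, p = 0.39.
P(Y ≤ 13) = 1 − (1−p)^13 = 1 − 0.001619 = 0.998381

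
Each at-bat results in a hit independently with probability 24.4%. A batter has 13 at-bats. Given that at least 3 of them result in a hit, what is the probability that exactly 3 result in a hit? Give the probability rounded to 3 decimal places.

0.390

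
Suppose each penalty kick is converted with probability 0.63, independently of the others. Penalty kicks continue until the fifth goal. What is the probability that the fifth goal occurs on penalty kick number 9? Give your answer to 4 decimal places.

Y = trial on which the fifth success occurs; negative binomial, r=5, p=0.63.
P(Y=9) = C(8,4) · p^5 · (1−p)^4
= 70 · 0.099244 · 0.018742 = 0.130199

0.1302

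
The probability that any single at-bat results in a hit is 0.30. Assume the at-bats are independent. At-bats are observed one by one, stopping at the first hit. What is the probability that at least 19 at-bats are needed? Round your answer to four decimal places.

Y = number of at-bats to the first success; geometric, p = 0.30.
P(Y > 18) = P(first 18 all fail) = (1−p)^18 = 0.001628

0.0016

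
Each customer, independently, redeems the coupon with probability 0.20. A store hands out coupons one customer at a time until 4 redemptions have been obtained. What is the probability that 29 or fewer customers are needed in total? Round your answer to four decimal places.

Finishing within 29 customers ⇔ at least 4 successes in the first 29. With X ~ Binomial(29, 0.20), P(Y ≤ 29) = 1 − P(X ≤ 3).
  k=0: C(29,0)·0.20^0·0.80^29 = 0.001547
  k=1: C(29,1)·0.20^1·0.80^28 = 0.011219
  k=2: C(29,2)·0.20^2·0.80^27 = 0.039266
  k=3: C(29,3)·0.20^3·0.80^26 = 0.088348
1 − 0.140380 = 0.859620

0.8596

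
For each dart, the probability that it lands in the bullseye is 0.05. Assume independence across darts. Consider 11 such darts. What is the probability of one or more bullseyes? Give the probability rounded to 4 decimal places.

0.4312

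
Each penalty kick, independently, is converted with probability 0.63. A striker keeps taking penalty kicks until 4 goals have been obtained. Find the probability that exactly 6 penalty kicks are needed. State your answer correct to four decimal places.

Y = trial on which the fourth success occurs; negative binomial, r=4, p=0.63.
P(Y=6) = C(5,3) · p^4 · (1−p)^2
= 10 · 0.15753 · 0.1369 = 0.215658

0.2157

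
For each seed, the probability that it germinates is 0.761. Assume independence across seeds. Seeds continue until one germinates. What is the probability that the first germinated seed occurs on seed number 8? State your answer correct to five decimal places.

0.00003

Geometric (trials to first success), p = 0.761.
P(Y = 8) = (1−p)^7 · p = 4.4544e-05 · 0.761 = 0.0000339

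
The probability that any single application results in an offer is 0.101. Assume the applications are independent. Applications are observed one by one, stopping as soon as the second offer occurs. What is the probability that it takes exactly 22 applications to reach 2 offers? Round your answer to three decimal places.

Y = trial on which the second success occurs; negative binomial, r=2, p=0.101.
P(Y=22) = C(21,1) · p^2 · (1−p)^20
= 21 · 0.010201 · 0.1189 = 0.02547

0.025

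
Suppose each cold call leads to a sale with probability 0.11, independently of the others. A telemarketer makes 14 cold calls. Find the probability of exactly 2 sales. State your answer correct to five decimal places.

0.27196

X ~ Binomial(n=14, p=0.11).
P(X=2) = C(14,2) · p^2 · (1−p)^12
= 91 · 0.0121 · 0.24699 = 0.2719611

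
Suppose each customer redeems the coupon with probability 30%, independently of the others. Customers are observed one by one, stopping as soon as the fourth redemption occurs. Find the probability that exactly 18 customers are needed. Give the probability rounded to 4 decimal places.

0.0374

Y = trial on which the fourth success occurs; negative binomial, r=4, p=0.30.
P(Y=18) = C(17,3) · p^4 · (1−p)^14
= 680 · 0.0081 · 0.0067822 = 0.037357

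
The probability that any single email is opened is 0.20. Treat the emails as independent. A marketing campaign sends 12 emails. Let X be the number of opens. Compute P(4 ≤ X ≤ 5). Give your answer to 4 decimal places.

0.1860

X ~ Binomial(12, 0.20); P(4 ≤ X ≤ 5) = Σ C(12,k) p^k (1−p)^(12−k) over k:
  k=4: C(12,4)·0.20^4·0.80^8 = 0.132876
  k=5: C(12,5)·0.20^5·0.80^7 = 0.053150
Total = 0.186026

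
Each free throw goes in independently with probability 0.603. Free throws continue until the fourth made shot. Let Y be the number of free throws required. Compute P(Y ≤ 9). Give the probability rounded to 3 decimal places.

0.904

Finishing within 9 free throws ⇔ at least 4 successes in the first 9. With X ~ Binomial(9, 0.603), P(Y ≤ 9) = 1 − P(X ≤ 3).
  k=0: C(9,0)·0.603^0·0.397^9 = 0.00024
  k=1: C(9,1)·0.603^1·0.397^8 = 0.00335
  k=2: C(9,2)·0.603^2·0.397^7 = 0.02035
  k=3: C(9,3)·0.603^3·0.397^6 = 0.07211
1 − 0.09605 = 0.90395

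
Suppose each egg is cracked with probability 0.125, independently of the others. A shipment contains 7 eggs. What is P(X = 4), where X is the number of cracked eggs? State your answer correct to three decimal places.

0.006

X ~ Binomial(n=7, p=0.125).
P(X=4) = C(7,4) · p^4 · (1−p)^3
= 35 · 0.00024414 · 0.66992 = 0.00572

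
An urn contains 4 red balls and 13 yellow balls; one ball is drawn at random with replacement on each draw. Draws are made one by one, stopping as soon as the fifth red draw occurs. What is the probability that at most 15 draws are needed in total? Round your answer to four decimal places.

0.2660

Finishing within 15 draws ⇔ at least 5 successes in the first 15. With X ~ Binomial(15, 0.235294), P(Y ≤ 15) = 1 − P(X ≤ 4).
  k=0: C(15,0)·0.235294^0·0.764706^15 = 0.017882
  k=1: C(15,1)·0.235294^1·0.764706^14 = 0.082532
  k=2: C(15,2)·0.235294^2·0.764706^13 = 0.177762
  k=3: C(15,3)·0.235294^3·0.764706^12 = 0.237016
  k=4: C(15,4)·0.235294^4·0.764706^11 = 0.218784
1 − 0.733977 = 0.266023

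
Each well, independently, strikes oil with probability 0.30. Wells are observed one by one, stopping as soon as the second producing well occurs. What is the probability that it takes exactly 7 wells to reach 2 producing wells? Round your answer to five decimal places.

0.09076

Y = trial on which the second success occurs; negative binomial, r=2, p=0.30.
P(Y=7) = C(6,1) · p^2 · (1−p)^5
= 6 · 0.09 · 0.16807 = 0.0907578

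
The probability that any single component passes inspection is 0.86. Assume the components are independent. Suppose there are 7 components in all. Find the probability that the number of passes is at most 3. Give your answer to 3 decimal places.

X ~ Binomial(7, 0.86); P(X ≤ 3) = Σ C(7,k) p^k (1−p)^(7−k) over k:
  k=0: C(7,0)·0.86^0·0.14^7 = 0.00000
  k=1: C(7,1)·0.86^1·0.14^6 = 0.00005
  k=2: C(7,2)·0.86^2·0.14^5 = 0.00084
  k=3: C(7,3)·0.86^3·0.14^4 = 0.00855
Total = 0.00943

0.009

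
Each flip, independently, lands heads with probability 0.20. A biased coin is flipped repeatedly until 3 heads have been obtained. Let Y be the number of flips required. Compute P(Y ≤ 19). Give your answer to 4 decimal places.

0.7631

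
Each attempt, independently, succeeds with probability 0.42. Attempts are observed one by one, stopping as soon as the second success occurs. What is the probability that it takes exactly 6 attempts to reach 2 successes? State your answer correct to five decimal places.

0.09981

Y = trial on which the second success occurs; negative binomial, r=2, p=0.42.
P(Y=6) = C(5,1) · p^2 · (1−p)^4
= 5 · 0.1764 · 0.11316 = 0.0998115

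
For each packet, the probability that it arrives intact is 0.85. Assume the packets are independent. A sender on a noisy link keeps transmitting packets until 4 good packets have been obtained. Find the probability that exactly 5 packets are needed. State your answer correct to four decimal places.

Y = trial on which the fourth success occurs; negative binomial, r=4, p=0.85.
P(Y=5) = C(4,3) · p^4 · (1−p)^1
= 4 · 0.52201 · 0.15 = 0.313204

0.3132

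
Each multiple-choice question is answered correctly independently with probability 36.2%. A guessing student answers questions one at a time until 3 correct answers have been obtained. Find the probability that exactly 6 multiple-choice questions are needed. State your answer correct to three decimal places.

0.123

Y = trial on which the third success occurs; negative binomial, r=3, p=0.362.
P(Y=6) = C(5,2) · p^3 · (1−p)^3
= 10 · 0.047438 · 0.25969 = 0.12319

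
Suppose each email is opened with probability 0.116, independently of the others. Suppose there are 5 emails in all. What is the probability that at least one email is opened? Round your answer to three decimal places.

0.460

P(at least one) = 1 − P(none) = 1 − (1 − 0.116)^5
= 1 − 0.53984 = 0.46016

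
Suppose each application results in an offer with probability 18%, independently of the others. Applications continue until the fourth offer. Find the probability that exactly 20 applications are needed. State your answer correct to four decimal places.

0.0425

Y = trial on which the fourth success occurs; negative binomial, r=4, p=0.18.
P(Y=20) = C(19,3) · p^4 · (1−p)^16
= 969 · 0.0010498 · 0.041785 = 0.042505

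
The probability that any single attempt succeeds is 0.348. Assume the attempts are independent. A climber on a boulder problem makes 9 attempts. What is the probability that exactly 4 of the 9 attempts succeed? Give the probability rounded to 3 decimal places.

X ~ Binomial(n=9, p=0.348).
P(X=4) = C(9,4) · p^4 · (1−p)^5
= 126 · 0.014666 · 0.11783 = 0.21773

0.218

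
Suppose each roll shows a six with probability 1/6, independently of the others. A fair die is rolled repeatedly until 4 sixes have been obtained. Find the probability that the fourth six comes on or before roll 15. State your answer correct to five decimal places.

Finishing within 15 rolls ⇔ at least 4 successes in the first 15. With X ~ Binomial(15, 0.166667), P(Y ≤ 15) = 1 − P(X ≤ 3).
  k=0: C(15,0)·0.166667^0·0.833333^15 = 0.0649055
  k=1: C(15,1)·0.166667^1·0.833333^14 = 0.1947164
  k=2: C(15,2)·0.166667^2·0.833333^13 = 0.2726030
  k=3: C(15,3)·0.166667^3·0.833333^12 = 0.2362559
1 − 0.7684808 = 0.2315192

0.23152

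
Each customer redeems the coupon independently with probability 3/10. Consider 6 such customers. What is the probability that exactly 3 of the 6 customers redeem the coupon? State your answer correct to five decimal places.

0.18522

X ~ Binomial(n=6, p=0.30).
P(X=3) = C(6,3) · p^3 · (1−p)^3
= 20 · 0.027 · 0.343 = 0.1852200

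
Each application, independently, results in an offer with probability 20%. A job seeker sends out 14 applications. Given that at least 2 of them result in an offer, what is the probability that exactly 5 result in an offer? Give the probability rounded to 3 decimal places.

X ~ Binomial(14, 0.20). Want P(X=5 | X≥2) = P(X=5) / P(X≥2).
P(X=5) = C(14,5)·0.20^5·0.80^9 = 0.08599
P(X≥2) = 1 − 0.04398 − 0.15393 = 0.80209
Ratio = 0.08599 / 0.80209 = 0.10720

0.107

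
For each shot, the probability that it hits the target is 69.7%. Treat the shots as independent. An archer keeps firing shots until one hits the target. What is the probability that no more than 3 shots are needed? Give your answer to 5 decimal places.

Y = number of shots to the first success; geometric, p = 0.697.
P(Y ≤ 3) = 1 − (1−p)^3 = 1 − 0.0278181 = 0.9721819

0.97218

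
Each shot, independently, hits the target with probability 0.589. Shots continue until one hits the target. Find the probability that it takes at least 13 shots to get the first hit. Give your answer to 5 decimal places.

0.00002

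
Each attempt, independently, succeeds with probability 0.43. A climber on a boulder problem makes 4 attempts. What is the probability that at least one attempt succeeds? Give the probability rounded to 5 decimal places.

0.89444

P(at least one) = 1 − P(none) = 1 − (1 − 0.43)^4
= 1 − 0.1055600 = 0.8944400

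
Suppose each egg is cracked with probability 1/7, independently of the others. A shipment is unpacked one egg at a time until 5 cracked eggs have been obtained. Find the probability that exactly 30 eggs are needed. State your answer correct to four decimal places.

Y = trial on which the fifth success occurs; negative binomial, r=5, p=0.142857.
P(Y=30) = C(29,4) · p^5 · (1−p)^25
= 23751 · 5.9499e-05 · 0.0212 = 0.029959

0.0300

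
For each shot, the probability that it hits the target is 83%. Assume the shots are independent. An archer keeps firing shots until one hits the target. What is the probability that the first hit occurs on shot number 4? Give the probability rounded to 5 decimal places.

Geometric (trials to first success), p = 0.83.
P(Y = 4) = (1−p)^3 · p = 0.004913 · 0.83 = 0.0040778

0.00408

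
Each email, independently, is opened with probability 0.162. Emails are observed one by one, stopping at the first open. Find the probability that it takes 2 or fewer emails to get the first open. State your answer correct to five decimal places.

0.29776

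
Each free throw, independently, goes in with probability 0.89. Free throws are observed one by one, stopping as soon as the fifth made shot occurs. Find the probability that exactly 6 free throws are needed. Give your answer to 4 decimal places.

0.3071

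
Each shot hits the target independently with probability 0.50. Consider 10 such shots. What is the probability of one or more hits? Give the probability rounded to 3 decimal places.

0.999

P(at least one) = 1 − P(none) = 1 − (1 − 0.50)^10
= 1 − 0.00098 = 0.99902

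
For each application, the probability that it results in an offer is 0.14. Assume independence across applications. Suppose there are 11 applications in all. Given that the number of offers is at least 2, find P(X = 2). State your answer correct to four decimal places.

0.5916

X ~ Binomial(11, 0.14). Want P(X=2 | X≥2) = P(X=2) / P(X≥2).
P(X=2) = C(11,2)·0.14^2·0.86^9 = 0.277399
P(X≥2) = 1 − 0.190319 − 0.340804 = 0.468876
Ratio = 0.277399 / 0.468876 = 0.591625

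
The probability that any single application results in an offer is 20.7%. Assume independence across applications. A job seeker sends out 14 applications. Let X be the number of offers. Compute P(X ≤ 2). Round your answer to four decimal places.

0.4221

X ~ Binomial(14, 0.207); P(X ≤ 2) = Σ C(14,k) p^k (1−p)^(14−k) over k:
  k=0: C(14,0)·0.207^0·0.793^14 = 0.038889
  k=1: C(14,1)·0.207^1·0.793^13 = 0.142118
  k=2: C(14,2)·0.207^2·0.793^12 = 0.241135
Total = 0.422142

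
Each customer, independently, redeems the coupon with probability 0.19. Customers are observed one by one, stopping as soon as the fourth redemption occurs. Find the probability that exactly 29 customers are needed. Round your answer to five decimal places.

0.02200

Y = trial on which the fourth success occurs; negative binomial, r=4, p=0.19.
P(Y=29) = C(28,3) · p^4 · (1−p)^25
= 3276 · 0.0013032 · 0.0051538 = 0.0220031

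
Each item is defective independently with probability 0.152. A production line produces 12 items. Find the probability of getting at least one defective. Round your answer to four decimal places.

P(at least one) = 1 − P(none) = 1 − (1 − 0.152)^12
= 1 − 0.138277 = 0.861723

0.8617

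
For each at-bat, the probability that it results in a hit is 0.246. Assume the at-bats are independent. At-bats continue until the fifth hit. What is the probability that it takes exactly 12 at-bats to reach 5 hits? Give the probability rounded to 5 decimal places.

Y = trial on which the fifth success occurs; negative binomial, r=5, p=0.246.
P(Y=12) = C(11,4) · p^5 · (1−p)^7
= 330 · 0.0009009 · 0.13855 = 0.0411897

0.04119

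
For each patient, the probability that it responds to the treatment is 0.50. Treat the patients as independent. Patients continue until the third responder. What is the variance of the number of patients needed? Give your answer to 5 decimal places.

Y = total patients until the third success; negative binomial with r=3, p=0.50.
Var(Y) = r(1−p)/p² = 3·0.50 / 0.50² = 6.0000000

6.00000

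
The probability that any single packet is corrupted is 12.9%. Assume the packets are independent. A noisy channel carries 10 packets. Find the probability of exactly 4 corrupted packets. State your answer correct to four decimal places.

0.0254

X ~ Binomial(n=10, p=0.129).
P(X=4) = C(10,4) · p^4 · (1−p)^6
= 210 · 0.00027692 · 0.43663 = 0.025391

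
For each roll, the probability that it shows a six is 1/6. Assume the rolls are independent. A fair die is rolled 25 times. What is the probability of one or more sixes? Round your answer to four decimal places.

0.9895

P(at least one) = 1 − P(none) = 1 − (1 − 0.166667)^25
= 1 − 0.010483 = 0.989517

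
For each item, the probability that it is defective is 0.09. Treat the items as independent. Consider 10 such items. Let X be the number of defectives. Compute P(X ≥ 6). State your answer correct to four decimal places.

X ~ Binomial(10, 0.09); P(X ≥ 6) = Σ C(10,k) p^k (1−p)^(10−k) over k:
  k=6: C(10,6)·0.09^6·0.91^4 = 0.000077
  k=7: C(10,7)·0.09^7·0.91^3 = 0.000004
  k=8: C(10,8)·0.09^8·0.91^2 = 0.000000
  k=9: C(10,9)·0.09^9·0.91^1 = 0.000000
  k=10: C(10,10)·0.09^10·0.91^0 = 0.000000
Total = 0.000081

0.0001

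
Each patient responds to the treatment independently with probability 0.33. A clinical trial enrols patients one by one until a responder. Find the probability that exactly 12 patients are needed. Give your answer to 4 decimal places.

0.0040

Geometric (trials to first success), p = 0.33.
P(Y = 12) = (1−p)^11 · p = 0.012213 · 0.33 = 0.004030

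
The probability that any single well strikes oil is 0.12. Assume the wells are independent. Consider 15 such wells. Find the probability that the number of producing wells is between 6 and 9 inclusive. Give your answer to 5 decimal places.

0.00568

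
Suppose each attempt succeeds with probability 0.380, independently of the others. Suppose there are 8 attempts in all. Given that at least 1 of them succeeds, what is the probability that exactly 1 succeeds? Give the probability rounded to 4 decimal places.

X ~ Binomial(8, 0.38). Want P(X=1 | X≥1) = P(X=1) / P(X≥1).
P(X=1) = C(8,1)·0.38^1·0.62^7 = 0.107057
P(X≥1) = 1 − 0.021834 = 0.978166
Ratio = 0.107057 / 0.978166 = 0.109447

0.1094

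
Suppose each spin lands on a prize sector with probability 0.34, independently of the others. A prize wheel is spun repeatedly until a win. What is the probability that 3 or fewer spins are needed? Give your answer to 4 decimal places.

Y = number of spins to the first success; geometric, p = 0.34.
P(Y ≤ 3) = 1 − (1−p)^3 = 1 − 0.287496 = 0.712504

0.7125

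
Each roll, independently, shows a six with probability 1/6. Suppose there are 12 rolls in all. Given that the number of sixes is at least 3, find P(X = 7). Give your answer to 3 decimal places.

0.004

X ~ Binomial(12, 0.166667). Want P(X=7 | X≥3) = P(X=7) / P(X≥3).
P(X=7) = C(12,7)·0.166667^7·0.833333^5 = 0.00114
P(X≥3) = 1 − 0.11216 − 0.26918 − 0.29609 = 0.32257
Ratio = 0.00114 / 0.32257 = 0.00352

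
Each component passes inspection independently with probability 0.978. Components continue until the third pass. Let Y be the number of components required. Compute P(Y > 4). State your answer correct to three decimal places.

0.003

Needing more than 4 components ⇔ fewer than 3 successes in the first 4. With X ~ Binomial(4, 0.978), P(Y > 4) = P(X ≤ 2).
  k=0: C(4,0)·0.978^0·0.022^4 = 0.00000
  k=1: C(4,1)·0.978^1·0.022^3 = 0.00004
  k=2: C(4,2)·0.978^2·0.022^2 = 0.00278
P(X ≤ 2) = 0.00282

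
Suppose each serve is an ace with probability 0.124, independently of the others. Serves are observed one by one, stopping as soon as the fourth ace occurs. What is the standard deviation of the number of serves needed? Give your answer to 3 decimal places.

15.096

Y = total serves until the fourth success; negative binomial with r=4, p=0.124.
SD(Y) = √[r(1−p)/p²] = √(227.88762) = 15.09595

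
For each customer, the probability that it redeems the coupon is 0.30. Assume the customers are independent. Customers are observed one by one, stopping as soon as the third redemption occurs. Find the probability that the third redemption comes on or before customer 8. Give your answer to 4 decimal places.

0.4482

Finishing within 8 customers ⇔ at least 3 successes in the first 8. With X ~ Binomial(8, 0.30), P(Y ≤ 8) = 1 − P(X ≤ 2).
  k=0: C(8,0)·0.30^0·0.70^8 = 0.057648
  k=1: C(8,1)·0.30^1·0.70^7 = 0.197650
  k=2: C(8,2)·0.30^2·0.70^6 = 0.296475
1 − 0.551774 = 0.448226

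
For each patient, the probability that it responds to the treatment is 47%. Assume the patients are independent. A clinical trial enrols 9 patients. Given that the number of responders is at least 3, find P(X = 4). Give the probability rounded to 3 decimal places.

X ~ Binomial(9, 0.47). Want P(X=4 | X≥3) = P(X=4) / P(X≥3).
P(X=4) = C(9,4)·0.47^4·0.53^5 = 0.25712
P(X≥3) = 1 − 0.00330 − 0.02634 − 0.09342 = 0.87695
Ratio = 0.25712 / 0.87695 = 0.29320

0.293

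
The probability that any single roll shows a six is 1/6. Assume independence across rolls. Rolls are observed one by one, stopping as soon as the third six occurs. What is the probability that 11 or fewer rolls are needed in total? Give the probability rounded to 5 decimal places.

Finishing within 11 rolls ⇔ at least 3 successes in the first 11. With X ~ Binomial(11, 0.166667), P(Y ≤ 11) = 1 − P(X ≤ 2).
  k=0: C(11,0)·0.166667^0·0.833333^11 = 0.1345880
  k=1: C(11,1)·0.166667^1·0.833333^10 = 0.2960936
  k=2: C(11,2)·0.166667^2·0.833333^9 = 0.2960936
1 − 0.7267751 = 0.2732249

0.27322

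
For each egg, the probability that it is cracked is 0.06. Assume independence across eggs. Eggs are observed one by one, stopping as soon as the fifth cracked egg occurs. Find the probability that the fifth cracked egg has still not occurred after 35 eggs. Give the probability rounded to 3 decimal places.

Needing more than 35 eggs ⇔ fewer than 5 successes in the first 35. With X ~ Binomial(35, 0.06), P(Y > 35) = P(X ≤ 4).
  k=0: C(35,0)·0.06^0·0.94^35 = 0.11468
  k=1: C(35,1)·0.06^1·0.94^34 = 0.25619
  k=2: C(35,2)·0.06^2·0.94^33 = 0.27800
  k=3: C(35,3)·0.06^3·0.94^32 = 0.19519
  k=4: C(35,4)·0.06^4·0.94^31 = 0.09967
P(X ≤ 4) = 0.94372

0.944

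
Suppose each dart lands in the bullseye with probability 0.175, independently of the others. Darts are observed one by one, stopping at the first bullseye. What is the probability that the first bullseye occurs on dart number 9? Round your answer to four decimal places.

Geometric (trials to first success), p = 0.175.
P(Y = 9) = (1−p)^8 · p = 0.2146 · 0.175 = 0.037555

0.0376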